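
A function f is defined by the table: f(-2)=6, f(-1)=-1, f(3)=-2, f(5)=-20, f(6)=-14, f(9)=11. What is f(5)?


Reading from the table at x = 5

-20


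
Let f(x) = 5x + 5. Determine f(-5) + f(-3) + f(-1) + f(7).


f(-5) = -20
f(-3) = -10
f(-1) = 0
f(7) = 40
Sum = 10

10


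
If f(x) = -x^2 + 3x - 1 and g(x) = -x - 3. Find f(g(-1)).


g(-1) = -2
f(-2) = (-1)*(-2)^2 + 3*(-2) - 1 = -11

-11


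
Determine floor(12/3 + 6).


12/3 = 4
4 + 6 = 10
floor(10) = 10

10


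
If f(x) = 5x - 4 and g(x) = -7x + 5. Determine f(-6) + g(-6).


f(-6) = -34
g(-6) = 47
Sum = 13

13


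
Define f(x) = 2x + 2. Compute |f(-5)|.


8


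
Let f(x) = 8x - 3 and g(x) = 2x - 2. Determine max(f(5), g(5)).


37


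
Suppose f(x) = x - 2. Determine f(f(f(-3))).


-9


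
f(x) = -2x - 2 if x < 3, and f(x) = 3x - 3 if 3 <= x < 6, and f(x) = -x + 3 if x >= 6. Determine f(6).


6 satisfies x >= 6
f(6) = -3

-3


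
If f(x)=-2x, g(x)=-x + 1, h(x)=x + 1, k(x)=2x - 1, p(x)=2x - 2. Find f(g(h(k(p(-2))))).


p(-2) = -6
k(-6) = -13
h(-13) = -12
g(-12) = 13
f(13) = -26

-26


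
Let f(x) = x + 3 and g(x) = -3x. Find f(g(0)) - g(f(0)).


f(g(0)) = 3
g(f(0)) = -9
Difference = 12

12


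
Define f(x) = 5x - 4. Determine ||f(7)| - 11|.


f(7) = 31
|31| = 31
|31 - 11| = 20

20


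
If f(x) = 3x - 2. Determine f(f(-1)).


f(-1) = -5
f(-5) = -17

-17


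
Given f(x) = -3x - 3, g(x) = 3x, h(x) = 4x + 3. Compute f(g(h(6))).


h(6) = 27
g(27) = 81
f(81) = -246

-246


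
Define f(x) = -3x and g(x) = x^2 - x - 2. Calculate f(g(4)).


g(4) = 10
f(10) = -30

-30


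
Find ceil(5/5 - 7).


5/5 = 1
1 - 7 = -6
ceil(-6) = -6

-6


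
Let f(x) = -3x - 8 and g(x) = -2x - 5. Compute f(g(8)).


g(8) = -21
f(-21) = 55

55


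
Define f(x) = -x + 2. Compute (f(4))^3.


f(4) = -2
(-2)^3 = -8

-8


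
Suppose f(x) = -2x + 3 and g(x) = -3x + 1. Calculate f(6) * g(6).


f(6) = -9
g(6) = -17
Product = 153

153


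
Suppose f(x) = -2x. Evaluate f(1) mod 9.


f(1) = -2
-2 mod 9 = 7

7


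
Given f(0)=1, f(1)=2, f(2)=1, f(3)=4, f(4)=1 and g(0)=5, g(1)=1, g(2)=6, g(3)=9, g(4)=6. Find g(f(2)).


f(2) = 1
g(1) = 1

1


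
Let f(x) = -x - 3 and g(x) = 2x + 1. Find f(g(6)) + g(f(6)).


f(g(6)) = -16
g(f(6)) = -17
Sum = -33

-33


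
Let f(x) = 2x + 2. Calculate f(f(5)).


f(5) = 12
f(12) = 26

26


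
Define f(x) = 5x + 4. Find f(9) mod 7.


f(9) = 49
49 mod 7 = 0

0


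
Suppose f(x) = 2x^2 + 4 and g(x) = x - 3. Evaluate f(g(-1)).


36


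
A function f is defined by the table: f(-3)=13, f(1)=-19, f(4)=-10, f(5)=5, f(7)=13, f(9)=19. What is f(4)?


-10


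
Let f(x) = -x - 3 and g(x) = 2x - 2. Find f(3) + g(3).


f(3) = -6
g(3) = 4
Sum = -2

-2


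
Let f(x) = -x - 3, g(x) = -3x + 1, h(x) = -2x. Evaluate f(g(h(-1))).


2


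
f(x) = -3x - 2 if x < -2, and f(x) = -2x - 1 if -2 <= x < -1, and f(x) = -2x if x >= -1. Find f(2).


2 satisfies x >= -1
f(2) = -4

-4


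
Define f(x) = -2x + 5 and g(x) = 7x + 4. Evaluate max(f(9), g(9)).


f(9) = -13
g(9) = 67
max = 67

67


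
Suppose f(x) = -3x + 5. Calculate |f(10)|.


f(10) = -25
|-25| = 25

25


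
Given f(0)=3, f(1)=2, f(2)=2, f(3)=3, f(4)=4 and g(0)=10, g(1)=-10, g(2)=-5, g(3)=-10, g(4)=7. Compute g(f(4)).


f(4) = 4
g(4) = 7

7


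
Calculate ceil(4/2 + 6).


4/2 = 2
2 + 6 = 8
ceil(8) = 8

8


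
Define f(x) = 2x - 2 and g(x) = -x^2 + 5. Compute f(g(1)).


g(1) = 4
f(4) = 6

6


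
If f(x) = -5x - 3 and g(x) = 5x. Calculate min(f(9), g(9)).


f(9) = -48
g(9) = 45
min = -48

-48


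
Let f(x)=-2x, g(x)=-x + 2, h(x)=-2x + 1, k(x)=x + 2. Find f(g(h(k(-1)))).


-6


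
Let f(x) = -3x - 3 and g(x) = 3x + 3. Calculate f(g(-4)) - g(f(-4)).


f(g(-4)) = 24
g(f(-4)) = 30
Difference = -6

-6


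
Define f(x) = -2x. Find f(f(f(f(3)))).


f(3) = -6
f(-6) = 12
f(12) = -24
f(-24) = 48

48


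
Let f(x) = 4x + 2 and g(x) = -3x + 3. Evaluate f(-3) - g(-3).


f(-3) = -10
g(-3) = 12
Difference = -22

-22


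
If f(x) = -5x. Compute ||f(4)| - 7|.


f(4) = -20
|-20| = 20
|20 - 7| = 13

13


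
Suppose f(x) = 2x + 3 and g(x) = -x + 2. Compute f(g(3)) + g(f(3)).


f(g(3)) = 1
g(f(3)) = -7
Sum = -6

-6


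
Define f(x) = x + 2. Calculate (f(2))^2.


f(2) = 4
(4)^2 = 16

16


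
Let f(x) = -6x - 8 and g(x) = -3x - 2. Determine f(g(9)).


g(9) = -29
f(-29) = 166

166


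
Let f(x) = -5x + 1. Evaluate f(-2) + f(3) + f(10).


f(-2) = 11
f(3) = -14
f(10) = -49
Sum = -52

-52


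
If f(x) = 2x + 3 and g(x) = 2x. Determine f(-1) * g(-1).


f(-1) = 1
g(-1) = -2
Product = -2

-2


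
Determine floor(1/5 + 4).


1/5 = 0.2
0.2 + 4 = 4.2
floor(4.2) = 4

4


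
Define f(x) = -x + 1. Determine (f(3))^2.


f(3) = -2
(-2)^2 = 4

4


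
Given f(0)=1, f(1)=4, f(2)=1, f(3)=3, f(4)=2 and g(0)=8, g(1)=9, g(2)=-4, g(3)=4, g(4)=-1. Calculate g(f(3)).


f(3) = 3
g(3) = 4

4


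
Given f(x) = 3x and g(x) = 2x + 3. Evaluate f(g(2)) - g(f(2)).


f(g(2)) = 21
g(f(2)) = 15
Difference = 6

6


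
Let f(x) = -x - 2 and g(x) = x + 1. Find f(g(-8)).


g(-8) = -7
f(-7) = 5

5


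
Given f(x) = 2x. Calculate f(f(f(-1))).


f(-1) = -2
f(-2) = -4
f(-4) = -8

-8


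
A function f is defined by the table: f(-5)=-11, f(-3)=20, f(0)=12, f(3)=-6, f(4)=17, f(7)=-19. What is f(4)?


Reading from the table at x = 4

17


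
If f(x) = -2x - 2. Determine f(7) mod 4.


f(7) = -16
-16 mod 4 = 0

0


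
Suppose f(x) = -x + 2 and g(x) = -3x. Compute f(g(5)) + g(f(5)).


26


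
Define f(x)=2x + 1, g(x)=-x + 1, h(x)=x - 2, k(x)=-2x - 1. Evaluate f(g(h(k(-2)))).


k(-2) = 3
h(3) = 1
g(1) = 0
f(0) = 1

1


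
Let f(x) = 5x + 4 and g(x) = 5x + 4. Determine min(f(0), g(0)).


f(0) = 4
g(0) = 4
min = 4

4


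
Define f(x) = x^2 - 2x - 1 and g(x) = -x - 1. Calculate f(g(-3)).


g(-3) = 2
f(2) = 1*(2)^2 - 2*(2) - 1 = -1

-1


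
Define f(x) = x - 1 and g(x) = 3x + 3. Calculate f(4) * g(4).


f(4) = 3
g(4) = 15
Product = 45

45


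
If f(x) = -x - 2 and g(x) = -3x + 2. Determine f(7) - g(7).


f(7) = -9
g(7) = -19
Difference = 10

10


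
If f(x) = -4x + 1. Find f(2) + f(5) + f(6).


f(2) = -7
f(5) = -19
f(6) = -23
Sum = -49

-49


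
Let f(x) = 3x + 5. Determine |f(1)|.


f(1) = 8
|8| = 8

8


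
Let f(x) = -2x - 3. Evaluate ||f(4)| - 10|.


f(4) = -11
|-11| = 11
|11 - 10| = 1

1


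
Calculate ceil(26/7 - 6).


-2


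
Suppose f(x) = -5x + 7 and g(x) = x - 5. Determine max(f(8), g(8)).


f(8) = -33
g(8) = 3
max = 3

3


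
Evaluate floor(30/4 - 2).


30/4 = 7.5
7.5 - 2 = 5.5
floor(5.5) = 5

5


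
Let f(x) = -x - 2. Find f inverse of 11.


Solve -x - 2 = 11
x = (11 + 2) / (-1) = -13

-13


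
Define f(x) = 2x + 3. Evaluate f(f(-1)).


5


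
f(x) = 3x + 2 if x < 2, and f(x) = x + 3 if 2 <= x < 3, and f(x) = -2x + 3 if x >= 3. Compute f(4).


4 satisfies x >= 3
f(4) = -5

-5


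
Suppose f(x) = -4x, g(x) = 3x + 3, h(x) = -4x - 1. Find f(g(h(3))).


h(3) = -13
g(-13) = -36
f(-36) = 144

144


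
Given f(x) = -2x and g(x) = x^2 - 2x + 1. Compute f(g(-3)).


-32


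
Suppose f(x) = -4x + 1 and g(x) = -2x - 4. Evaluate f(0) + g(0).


f(0) = 1
g(0) = -4
Sum = -3

-3


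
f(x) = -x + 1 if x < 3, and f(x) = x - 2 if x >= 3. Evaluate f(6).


6 satisfies x >= 3
f(6) = 4

4


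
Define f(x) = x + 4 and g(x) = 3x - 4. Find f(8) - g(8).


f(8) = 12
g(8) = 20
Difference = -8

-8


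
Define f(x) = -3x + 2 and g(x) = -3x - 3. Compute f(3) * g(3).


f(3) = -7
g(3) = -12
Product = 84

84


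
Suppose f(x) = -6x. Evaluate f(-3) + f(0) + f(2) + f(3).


f(-3) = 18
f(0) = 0
f(2) = -12
f(3) = -18
Sum = -12

-12


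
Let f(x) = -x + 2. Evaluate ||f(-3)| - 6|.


f(-3) = 5
|5| = 5
|5 - 6| = 1

1


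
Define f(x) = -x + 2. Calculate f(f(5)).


5


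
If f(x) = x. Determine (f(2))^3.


f(2) = 2
(2)^3 = 8

8


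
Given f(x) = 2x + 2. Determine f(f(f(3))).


f(3) = 8
f(8) = 18
f(18) = 38

38


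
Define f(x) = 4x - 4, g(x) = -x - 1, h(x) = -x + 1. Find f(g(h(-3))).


h(-3) = 4
g(4) = -5
f(-5) = -24

-24


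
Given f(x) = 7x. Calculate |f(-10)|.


f(-10) = -70
|-70| = 70

70


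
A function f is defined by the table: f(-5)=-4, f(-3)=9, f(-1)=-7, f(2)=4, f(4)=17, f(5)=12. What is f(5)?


12


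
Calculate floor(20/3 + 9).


20/3 = 6.6667
6.6667 + 9 = 15.6667
floor(15.6667) = 15

15


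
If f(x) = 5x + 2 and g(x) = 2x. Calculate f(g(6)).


g(6) = 12
f(12) = 62

62


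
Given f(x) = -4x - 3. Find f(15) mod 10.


f(15) = -63
-63 mod 10 = 7

7


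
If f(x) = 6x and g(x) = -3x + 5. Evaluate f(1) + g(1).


f(1) = 6
g(1) = 2
Sum = 8

8


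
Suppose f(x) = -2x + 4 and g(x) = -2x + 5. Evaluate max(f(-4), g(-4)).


f(-4) = 12
g(-4) = 13
max = 13

13


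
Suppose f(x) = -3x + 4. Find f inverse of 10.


Solve -3x + 4 = 10
x = (10 - 4) / (-3) = -2

-2


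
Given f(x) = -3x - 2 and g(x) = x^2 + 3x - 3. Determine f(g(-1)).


13


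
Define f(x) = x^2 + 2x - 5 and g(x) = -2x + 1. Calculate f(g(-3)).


g(-3) = 7
f(7) = 1*(7)^2 + 2*(7) - 5 = 58

58


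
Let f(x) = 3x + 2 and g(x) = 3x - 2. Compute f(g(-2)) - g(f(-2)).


f(g(-2)) = -22
g(f(-2)) = -14
Difference = -8

-8


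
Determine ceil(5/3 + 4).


5/3 = 1.6667
1.6667 + 4 = 5.6667
ceil(5.6667) = 6

6


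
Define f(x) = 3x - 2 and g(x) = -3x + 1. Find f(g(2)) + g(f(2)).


f(g(2)) = -17
g(f(2)) = -11
Sum = -28

-28


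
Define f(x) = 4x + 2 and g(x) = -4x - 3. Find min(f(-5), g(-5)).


-18


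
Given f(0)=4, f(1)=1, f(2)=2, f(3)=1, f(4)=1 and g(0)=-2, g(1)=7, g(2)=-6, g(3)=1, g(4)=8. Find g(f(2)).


f(2) = 2
g(2) = -6

-6


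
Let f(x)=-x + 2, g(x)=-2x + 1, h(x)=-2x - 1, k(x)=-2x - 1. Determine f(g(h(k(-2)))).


k(-2) = 3
h(3) = -7
g(-7) = 15
f(15) = -13

-13


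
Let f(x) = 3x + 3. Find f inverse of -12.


-5


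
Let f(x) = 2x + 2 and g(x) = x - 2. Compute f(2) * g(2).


f(2) = 6
g(2) = 0
Product = 0

0


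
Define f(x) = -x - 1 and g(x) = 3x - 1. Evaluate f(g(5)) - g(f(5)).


f(g(5)) = -15
g(f(5)) = -19
Difference = 4

4


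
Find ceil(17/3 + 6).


17/3 = 5.6667
5.6667 + 6 = 11.6667
ceil(11.6667) = 12

12


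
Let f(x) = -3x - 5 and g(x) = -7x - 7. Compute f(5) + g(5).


f(5) = -20
g(5) = -42
Sum = -62

-62


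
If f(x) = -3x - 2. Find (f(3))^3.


f(3) = -11
(-11)^3 = -1331

-1331


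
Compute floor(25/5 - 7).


25/5 = 5
5 - 7 = -2
floor(-2) = -2

-2


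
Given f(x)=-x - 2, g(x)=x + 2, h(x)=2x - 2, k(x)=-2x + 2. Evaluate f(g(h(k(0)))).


k(0) = 2
h(2) = 2
g(2) = 4
f(4) = -6

-6


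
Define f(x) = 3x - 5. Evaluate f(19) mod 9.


f(19) = 52
52 mod 9 = 7

7


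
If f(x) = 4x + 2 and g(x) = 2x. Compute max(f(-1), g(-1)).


f(-1) = -2
g(-1) = -2
max = -2

-2


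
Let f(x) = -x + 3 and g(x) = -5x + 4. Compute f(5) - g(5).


f(5) = -2
g(5) = -21
Difference = 19

19


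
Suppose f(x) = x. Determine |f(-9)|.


f(-9) = -9
|-9| = 9

9


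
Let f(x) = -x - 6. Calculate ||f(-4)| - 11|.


f(-4) = -2
|-2| = 2
|2 - 11| = 9

9


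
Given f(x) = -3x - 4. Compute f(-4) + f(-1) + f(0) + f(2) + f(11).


f(-4) = 8
f(-1) = -1
f(0) = -4
f(2) = -10
f(11) = -37
Sum = -44

-44


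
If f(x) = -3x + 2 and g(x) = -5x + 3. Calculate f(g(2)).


g(2) = -7
f(-7) = 23

23


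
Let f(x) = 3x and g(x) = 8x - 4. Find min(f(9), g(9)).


f(9) = 27
g(9) = 68
min = 27

27


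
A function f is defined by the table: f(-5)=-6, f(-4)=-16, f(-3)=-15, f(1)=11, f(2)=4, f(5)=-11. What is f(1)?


Reading from the table at x = 1

11


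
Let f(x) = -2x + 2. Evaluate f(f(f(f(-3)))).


f(-3) = 8
f(8) = -14
f(-14) = 30
f(30) = -58

-58


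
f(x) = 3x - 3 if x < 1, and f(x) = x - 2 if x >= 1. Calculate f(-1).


-1 satisfies x < 1
f(-1) = -6

-6


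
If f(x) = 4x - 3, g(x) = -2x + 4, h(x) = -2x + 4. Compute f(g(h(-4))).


h(-4) = 12
g(12) = -20
f(-20) = -83

-83


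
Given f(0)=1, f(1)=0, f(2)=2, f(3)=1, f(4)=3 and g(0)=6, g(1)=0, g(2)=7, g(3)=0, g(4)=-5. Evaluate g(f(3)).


f(3) = 1
g(1) = 0

0


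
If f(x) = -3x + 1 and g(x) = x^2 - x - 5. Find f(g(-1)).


g(-1) = -3
f(-3) = 10

10


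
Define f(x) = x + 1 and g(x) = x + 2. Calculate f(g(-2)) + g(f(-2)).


f(g(-2)) = 1
g(f(-2)) = 1
Sum = 2

2


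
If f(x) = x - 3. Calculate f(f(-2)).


f(-2) = -5
f(-5) = -8

-8


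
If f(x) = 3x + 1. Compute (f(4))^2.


f(4) = 13
(13)^2 = 169

169


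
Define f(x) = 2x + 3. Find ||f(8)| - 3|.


f(8) = 19
|19| = 19
|19 - 3| = 16

16


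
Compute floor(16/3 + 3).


16/3 = 5.3333
5.3333 + 3 = 8.3333
floor(8.3333) = 8

8


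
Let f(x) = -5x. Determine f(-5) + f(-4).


f(-5) = 25
f(-4) = 20
Sum = 45

45


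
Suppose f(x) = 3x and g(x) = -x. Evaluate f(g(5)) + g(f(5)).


f(g(5)) = -15
g(f(5)) = -15
Sum = -30

-30


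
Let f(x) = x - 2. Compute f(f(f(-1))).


-7


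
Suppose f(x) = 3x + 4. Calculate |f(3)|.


f(3) = 13
|13| = 13

13


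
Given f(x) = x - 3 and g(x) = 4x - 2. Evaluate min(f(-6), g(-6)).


f(-6) = -9
g(-6) = -26
min = -26

-26


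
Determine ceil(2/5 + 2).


3


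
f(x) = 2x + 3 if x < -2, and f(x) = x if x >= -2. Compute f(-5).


-5 satisfies x < -2
f(-5) = -7

-7


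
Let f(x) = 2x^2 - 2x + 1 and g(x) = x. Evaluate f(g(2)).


g(2) = 2
f(2) = 2*(2)^2 - 2*(2) + 1 = 5

5


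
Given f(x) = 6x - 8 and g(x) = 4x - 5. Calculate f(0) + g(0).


f(0) = -8
g(0) = -5
Sum = -13

-13


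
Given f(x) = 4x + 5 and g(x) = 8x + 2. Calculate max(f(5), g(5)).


f(5) = 25
g(5) = 42
max = 42

42


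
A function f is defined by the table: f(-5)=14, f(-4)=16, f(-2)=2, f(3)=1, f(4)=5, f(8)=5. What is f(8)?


Reading from the table at x = 8

5


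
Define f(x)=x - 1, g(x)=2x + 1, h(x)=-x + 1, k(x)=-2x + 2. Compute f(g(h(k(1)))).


k(1) = 0
h(0) = 1
g(1) = 3
f(3) = 2

2


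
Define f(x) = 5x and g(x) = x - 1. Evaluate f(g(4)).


g(4) = 3
f(3) = 15

15


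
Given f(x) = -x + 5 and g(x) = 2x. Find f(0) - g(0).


f(0) = 5
g(0) = 0
Difference = 5

5


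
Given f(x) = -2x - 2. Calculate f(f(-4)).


f(-4) = 6
f(6) = -14

-14


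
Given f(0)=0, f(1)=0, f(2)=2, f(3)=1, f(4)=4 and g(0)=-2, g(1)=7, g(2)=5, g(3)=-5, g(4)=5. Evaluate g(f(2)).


f(2) = 2
g(2) = 5

5


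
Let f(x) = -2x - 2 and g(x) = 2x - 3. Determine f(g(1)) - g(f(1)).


f(g(1)) = 0
g(f(1)) = -11
Difference = 11

11


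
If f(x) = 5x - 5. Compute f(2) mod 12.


f(2) = 5
5 mod 12 = 5

5


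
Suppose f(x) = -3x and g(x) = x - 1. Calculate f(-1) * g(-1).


f(-1) = 3
g(-1) = -2
Product = -6

-6


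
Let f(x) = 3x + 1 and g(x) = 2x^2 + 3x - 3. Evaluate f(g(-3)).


g(-3) = 6
f(6) = 19

19


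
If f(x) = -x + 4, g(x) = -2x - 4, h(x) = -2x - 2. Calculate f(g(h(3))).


h(3) = -8
g(-8) = 12
f(12) = -8

-8


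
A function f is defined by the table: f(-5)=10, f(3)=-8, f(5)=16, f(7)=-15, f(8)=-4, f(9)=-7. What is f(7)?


Reading from the table at x = 7

-15


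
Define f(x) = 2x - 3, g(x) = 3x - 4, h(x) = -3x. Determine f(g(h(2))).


h(2) = -6
g(-6) = -22
f(-22) = -47

-47


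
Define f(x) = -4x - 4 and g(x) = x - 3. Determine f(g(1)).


4


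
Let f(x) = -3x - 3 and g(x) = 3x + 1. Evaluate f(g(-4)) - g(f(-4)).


f(g(-4)) = 30
g(f(-4)) = 28
Difference = 2

2


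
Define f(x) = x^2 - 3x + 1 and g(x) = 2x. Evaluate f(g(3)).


g(3) = 6
f(6) = 1*(6)^2 - 3*(6) + 1 = 19

19


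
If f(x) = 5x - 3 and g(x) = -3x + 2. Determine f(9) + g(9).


f(9) = 42
g(9) = -25
Sum = 17

17


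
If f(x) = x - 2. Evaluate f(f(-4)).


-8


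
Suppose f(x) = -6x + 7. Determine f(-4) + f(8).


f(-4) = 31
f(8) = -41
Sum = -10

-10


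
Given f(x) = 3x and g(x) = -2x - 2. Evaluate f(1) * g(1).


-12


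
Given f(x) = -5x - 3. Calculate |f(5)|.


f(5) = -28
|-28| = 28

28


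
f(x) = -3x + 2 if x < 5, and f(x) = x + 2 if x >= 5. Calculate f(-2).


-2 satisfies x < 5
f(-2) = 8

8


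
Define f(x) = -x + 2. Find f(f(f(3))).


-1


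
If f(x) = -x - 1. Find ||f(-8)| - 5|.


2


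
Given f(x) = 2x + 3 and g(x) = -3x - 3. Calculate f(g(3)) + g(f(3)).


f(g(3)) = -21
g(f(3)) = -30
Sum = -51

-51


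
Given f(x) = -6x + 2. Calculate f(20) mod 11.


f(20) = -118
-118 mod 11 = 3

3


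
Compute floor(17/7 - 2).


17/7 = 2.4286
2.4286 - 2 = 0.4286
floor(0.4286) = 0

0


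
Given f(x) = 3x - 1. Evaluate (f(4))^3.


f(4) = 11
(11)^3 = 1331

1331


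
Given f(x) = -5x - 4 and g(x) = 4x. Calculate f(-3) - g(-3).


f(-3) = 11
g(-3) = -12
Difference = 23

23


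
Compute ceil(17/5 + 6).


17/5 = 3.4
3.4 + 6 = 9.4
ceil(9.4) = 10

10


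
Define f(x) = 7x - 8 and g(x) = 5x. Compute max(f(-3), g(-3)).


f(-3) = -29
g(-3) = -15
max = -15

-15


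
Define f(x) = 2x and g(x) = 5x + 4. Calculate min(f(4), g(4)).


f(4) = 8
g(4) = 24
min = 8

8


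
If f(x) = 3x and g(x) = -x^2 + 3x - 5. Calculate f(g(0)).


g(0) = -5
f(-5) = -15

-15


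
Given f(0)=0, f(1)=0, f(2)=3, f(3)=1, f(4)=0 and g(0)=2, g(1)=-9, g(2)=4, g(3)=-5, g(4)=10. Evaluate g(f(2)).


f(2) = 3
g(3) = -5

-5


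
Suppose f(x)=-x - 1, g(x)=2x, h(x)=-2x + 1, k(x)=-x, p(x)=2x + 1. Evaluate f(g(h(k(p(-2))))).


p(-2) = -3
k(-3) = 3
h(3) = -5
g(-5) = -10
f(-10) = 9

9


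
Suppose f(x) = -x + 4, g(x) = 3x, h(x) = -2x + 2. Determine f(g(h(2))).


h(2) = -2
g(-2) = -6
f(-6) = 10

10


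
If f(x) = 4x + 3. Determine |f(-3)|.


f(-3) = -9
|-9| = 9

9


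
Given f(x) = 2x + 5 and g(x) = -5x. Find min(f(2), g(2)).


f(2) = 9
g(2) = -10
min = -10

-10


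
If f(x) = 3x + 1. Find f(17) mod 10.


f(17) = 52
52 mod 10 = 2

2


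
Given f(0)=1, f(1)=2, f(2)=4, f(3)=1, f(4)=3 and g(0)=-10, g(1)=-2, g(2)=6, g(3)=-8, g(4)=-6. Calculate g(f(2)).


f(2) = 4
g(4) = -6

-6


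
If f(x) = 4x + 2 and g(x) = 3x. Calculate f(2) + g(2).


16


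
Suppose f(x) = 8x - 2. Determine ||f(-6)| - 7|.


f(-6) = -50
|-50| = 50
|50 - 7| = 43

43


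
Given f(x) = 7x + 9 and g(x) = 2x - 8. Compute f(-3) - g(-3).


2


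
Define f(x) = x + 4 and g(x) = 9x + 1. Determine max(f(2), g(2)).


f(2) = 6
g(2) = 19
max = 19

19


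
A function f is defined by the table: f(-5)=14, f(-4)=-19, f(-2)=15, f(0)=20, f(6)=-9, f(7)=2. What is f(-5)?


Reading from the table at x = -5

14


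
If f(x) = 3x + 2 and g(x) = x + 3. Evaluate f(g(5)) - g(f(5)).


f(g(5)) = 26
g(f(5)) = 20
Difference = 6

6


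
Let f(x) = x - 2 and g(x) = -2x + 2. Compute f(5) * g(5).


f(5) = 3
g(5) = -8
Product = -24

-24


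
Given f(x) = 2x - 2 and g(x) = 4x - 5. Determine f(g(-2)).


-28


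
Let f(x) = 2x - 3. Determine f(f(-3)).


-21


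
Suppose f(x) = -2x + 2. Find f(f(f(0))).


f(0) = 2
f(2) = -2
f(-2) = 6

6


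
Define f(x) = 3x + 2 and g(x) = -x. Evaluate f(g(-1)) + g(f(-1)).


f(g(-1)) = 5
g(f(-1)) = 1
Sum = 6

6


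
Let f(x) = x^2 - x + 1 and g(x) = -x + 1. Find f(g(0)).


g(0) = 1
f(1) = 1*(1)^2 - 1*(1) + 1 = 1

1


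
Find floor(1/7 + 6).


1/7 = 0.1429
0.1429 + 6 = 6.1429
floor(6.1429) = 6

6


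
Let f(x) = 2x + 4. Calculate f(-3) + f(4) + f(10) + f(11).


f(-3) = -2
f(4) = 12
f(10) = 24
f(11) = 26
Sum = 60

60


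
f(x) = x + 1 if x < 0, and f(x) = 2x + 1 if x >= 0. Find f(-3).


-2


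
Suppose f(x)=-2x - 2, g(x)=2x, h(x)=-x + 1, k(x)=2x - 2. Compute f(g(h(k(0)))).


k(0) = -2
h(-2) = 3
g(3) = 6
f(6) = -14

-14


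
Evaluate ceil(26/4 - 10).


-3


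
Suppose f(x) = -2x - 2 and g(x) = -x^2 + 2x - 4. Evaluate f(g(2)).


g(2) = -4
f(-4) = 6

6


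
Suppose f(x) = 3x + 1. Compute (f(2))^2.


f(2) = 7
(7)^2 = 49

49


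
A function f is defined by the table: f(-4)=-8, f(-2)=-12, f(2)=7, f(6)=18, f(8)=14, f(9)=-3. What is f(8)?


Reading from the table at x = 8

14


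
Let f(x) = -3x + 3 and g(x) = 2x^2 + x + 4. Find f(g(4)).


g(4) = 40
f(40) = -117

-117


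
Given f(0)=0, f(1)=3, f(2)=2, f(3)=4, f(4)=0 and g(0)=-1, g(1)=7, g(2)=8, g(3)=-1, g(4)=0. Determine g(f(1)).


f(1) = 3
g(3) = -1

-1


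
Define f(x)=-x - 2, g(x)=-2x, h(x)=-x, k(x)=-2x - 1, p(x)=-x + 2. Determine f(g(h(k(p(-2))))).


p(-2) = 4
k(4) = -9
h(-9) = 9
g(9) = -18
f(-18) = 16

16


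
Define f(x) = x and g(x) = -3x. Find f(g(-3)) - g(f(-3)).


f(g(-3)) = 9
g(f(-3)) = 9
Difference = 0

0


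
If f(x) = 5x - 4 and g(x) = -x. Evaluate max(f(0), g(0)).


f(0) = -4
g(0) = 0
max = 0

0


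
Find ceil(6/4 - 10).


6/4 = 1.5
1.5 - 10 = -8.5
ceil(-8.5) = -8

-8


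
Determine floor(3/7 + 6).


3/7 = 0.4286
0.4286 + 6 = 6.4286
floor(6.4286) = 6

6


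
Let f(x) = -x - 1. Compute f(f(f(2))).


f(2) = -3
f(-3) = 2
f(2) = -3

-3


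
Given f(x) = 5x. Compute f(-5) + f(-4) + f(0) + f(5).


-20


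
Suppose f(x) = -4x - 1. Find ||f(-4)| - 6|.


9


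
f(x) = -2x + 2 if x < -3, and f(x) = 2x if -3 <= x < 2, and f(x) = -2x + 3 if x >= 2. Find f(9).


9 satisfies x >= 2
f(9) = -15

-15


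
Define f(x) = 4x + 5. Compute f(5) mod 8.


f(5) = 25
25 mod 8 = 1

1


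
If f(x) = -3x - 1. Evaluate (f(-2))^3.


f(-2) = 5
(5)^3 = 125

125


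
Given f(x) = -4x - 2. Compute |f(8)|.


f(8) = -34
|-34| = 34

34


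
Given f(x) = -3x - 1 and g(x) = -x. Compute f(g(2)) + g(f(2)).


f(g(2)) = 5
g(f(2)) = 7
Sum = 12

12


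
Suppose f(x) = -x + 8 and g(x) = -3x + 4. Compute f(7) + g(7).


f(7) = 1
g(7) = -17
Sum = -16

-16


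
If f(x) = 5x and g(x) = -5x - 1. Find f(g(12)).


g(12) = -61
f(-61) = -305

-305


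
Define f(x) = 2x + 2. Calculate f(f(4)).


f(4) = 10
f(10) = 22

22


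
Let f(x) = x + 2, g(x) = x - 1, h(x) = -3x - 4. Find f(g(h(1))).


h(1) = -7
g(-7) = -8
f(-8) = -6

-6


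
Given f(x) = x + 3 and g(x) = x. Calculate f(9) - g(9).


f(9) = 12
g(9) = 9
Difference = 3

3


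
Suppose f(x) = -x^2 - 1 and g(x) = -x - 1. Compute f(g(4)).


-26


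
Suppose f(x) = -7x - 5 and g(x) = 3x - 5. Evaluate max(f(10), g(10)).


f(10) = -75
g(10) = 25
max = 25

25


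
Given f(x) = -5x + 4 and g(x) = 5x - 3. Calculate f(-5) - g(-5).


57


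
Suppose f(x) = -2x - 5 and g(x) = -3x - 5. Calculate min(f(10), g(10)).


f(10) = -25
g(10) = -35
min = -35

-35


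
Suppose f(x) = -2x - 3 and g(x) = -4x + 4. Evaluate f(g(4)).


g(4) = -12
f(-12) = 21

21


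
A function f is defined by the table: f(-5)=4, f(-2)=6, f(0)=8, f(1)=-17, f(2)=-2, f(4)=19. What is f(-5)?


4


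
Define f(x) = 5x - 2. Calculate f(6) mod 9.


f(6) = 28
28 mod 9 = 1

1


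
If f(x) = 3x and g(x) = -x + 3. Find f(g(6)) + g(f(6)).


f(g(6)) = -9
g(f(6)) = -15
Sum = -24

-24


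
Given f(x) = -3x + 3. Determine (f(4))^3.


-729


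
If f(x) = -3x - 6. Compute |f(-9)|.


f(-9) = 21
|21| = 21

21


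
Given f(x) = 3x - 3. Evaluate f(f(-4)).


f(-4) = -15
f(-15) = -48

-48


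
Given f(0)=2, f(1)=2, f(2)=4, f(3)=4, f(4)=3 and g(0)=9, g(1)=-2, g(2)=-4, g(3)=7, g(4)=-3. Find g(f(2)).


f(2) = 4
g(4) = -3

-3


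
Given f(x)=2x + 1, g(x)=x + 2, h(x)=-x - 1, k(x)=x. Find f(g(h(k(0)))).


k(0) = 0
h(0) = -1
g(-1) = 1
f(1) = 3

3


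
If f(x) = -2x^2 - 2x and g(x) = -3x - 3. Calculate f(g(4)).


g(4) = -15
f(-15) = (-2)*(-15)^2 - 2*(-15) = -420

-420


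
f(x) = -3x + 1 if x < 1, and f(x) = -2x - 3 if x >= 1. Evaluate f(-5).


16


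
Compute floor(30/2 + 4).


30/2 = 15
15 + 4 = 19
floor(19) = 19

19


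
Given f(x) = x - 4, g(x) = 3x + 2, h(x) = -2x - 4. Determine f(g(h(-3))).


h(-3) = 2
g(2) = 8
f(8) = 4

4


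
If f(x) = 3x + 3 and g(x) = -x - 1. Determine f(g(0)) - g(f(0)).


f(g(0)) = 0
g(f(0)) = -4
Difference = 4

4


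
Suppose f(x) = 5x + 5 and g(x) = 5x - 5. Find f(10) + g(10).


f(10) = 55
g(10) = 45
Sum = 100

100


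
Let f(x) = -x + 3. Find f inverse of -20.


Solve -x + 3 = -20
x = (-20 - 3) / (-1) = 23

23


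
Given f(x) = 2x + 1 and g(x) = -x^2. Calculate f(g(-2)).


g(-2) = -4
f(-4) = -7

-7


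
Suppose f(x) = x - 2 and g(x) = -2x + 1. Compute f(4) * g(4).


f(4) = 2
g(4) = -7
Product = -14

-14


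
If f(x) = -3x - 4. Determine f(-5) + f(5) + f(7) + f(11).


-70


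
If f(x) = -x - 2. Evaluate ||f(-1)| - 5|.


4


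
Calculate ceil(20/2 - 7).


3


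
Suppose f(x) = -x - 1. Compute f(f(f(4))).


-5


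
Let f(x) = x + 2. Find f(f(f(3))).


9


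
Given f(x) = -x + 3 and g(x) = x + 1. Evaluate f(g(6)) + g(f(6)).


f(g(6)) = -4
g(f(6)) = -2
Sum = -6

-6


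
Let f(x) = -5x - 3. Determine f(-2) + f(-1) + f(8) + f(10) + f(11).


f(-2) = 7
f(-1) = 2
f(8) = -43
f(10) = -53
f(11) = -58
Sum = -145

-145


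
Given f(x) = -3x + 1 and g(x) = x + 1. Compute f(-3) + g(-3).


f(-3) = 10
g(-3) = -2
Sum = 8

8


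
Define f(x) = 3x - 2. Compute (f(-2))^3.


f(-2) = -8
(-8)^3 = -512

-512


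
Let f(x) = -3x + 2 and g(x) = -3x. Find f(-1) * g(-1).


f(-1) = 5
g(-1) = 3
Product = 15

15


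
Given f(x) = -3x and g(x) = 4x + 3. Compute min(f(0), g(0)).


f(0) = 0
g(0) = 3
min = 0

0


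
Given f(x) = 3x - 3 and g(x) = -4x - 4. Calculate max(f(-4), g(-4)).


f(-4) = -15
g(-4) = 12
max = 12

12


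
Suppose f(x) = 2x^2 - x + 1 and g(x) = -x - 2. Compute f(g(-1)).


4


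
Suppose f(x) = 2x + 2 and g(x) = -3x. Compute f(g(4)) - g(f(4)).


f(g(4)) = -22
g(f(4)) = -30
Difference = 8

8


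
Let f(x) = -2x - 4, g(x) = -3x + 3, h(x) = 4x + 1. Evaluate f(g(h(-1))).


h(-1) = -3
g(-3) = 12
f(12) = -28

-28


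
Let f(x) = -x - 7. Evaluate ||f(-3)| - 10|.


6


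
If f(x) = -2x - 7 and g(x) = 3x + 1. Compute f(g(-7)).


g(-7) = -20
f(-20) = 33

33


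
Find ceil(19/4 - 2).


19/4 = 4.75
4.75 - 2 = 2.75
ceil(2.75) = 3

3


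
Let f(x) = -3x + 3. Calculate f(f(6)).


f(6) = -15
f(-15) = 48

48


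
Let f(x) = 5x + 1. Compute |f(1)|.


f(1) = 6
|6| = 6

6


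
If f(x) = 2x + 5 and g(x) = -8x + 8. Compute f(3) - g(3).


27


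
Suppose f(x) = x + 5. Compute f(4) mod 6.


3


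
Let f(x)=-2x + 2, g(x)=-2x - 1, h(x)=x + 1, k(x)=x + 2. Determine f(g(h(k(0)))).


k(0) = 2
h(2) = 3
g(3) = -7
f(-7) = 16

16


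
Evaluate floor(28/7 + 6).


28/7 = 4
4 + 6 = 10
floor(10) = 10

10


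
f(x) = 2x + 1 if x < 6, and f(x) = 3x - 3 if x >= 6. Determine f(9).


9 satisfies x >= 6
f(9) = 24

24


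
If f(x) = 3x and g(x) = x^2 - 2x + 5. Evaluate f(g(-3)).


g(-3) = 20
f(20) = 60

60


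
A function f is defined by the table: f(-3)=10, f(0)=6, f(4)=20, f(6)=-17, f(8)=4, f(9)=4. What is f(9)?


Reading from the table at x = 9

4


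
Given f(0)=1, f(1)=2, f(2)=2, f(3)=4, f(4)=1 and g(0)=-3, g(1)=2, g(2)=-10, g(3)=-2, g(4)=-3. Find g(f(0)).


f(0) = 1
g(1) = 2

2


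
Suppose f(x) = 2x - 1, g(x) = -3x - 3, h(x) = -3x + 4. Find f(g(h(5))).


h(5) = -11
g(-11) = 30
f(30) = 59

59


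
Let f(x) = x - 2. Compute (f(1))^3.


f(1) = -1
(-1)^3 = -1

-1


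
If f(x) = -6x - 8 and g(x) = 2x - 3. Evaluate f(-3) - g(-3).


f(-3) = 10
g(-3) = -9
Difference = 19

19


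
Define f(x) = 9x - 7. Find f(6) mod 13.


f(6) = 47
47 mod 13 = 8

8


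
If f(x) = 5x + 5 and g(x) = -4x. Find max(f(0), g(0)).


f(0) = 5
g(0) = 0
max = 5

5


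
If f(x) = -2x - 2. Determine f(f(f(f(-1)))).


f(-1) = 0
f(0) = -2
f(-2) = 2
f(2) = -6

-6


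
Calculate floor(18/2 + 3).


12


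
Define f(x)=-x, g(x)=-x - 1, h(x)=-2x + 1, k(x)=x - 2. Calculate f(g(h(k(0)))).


k(0) = -2
h(-2) = 5
g(5) = -6
f(-6) = 6

6


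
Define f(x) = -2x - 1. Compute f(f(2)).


9


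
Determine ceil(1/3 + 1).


1/3 = 0.3333
0.3333 + 1 = 1.3333
ceil(1.3333) = 2

2


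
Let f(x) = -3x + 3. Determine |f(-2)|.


f(-2) = 9
|9| = 9

9


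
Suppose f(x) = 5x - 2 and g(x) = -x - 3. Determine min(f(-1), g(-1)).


f(-1) = -7
g(-1) = -2
min = -7

-7


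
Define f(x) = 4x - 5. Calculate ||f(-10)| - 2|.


f(-10) = -45
|-45| = 45
|45 - 2| = 43

43


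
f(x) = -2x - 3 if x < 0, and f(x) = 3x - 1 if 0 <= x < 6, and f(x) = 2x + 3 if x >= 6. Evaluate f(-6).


9


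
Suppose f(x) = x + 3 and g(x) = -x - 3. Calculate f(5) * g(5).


f(5) = 8
g(5) = -8
Product = -64

-64


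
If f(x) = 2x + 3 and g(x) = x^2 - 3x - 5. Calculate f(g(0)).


-7


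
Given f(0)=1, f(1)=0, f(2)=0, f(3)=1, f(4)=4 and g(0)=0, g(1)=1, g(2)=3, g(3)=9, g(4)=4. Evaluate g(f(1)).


f(1) = 0
g(0) = 0

0


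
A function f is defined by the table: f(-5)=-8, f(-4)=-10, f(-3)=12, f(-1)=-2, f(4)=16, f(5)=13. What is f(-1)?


Reading from the table at x = -1

-2


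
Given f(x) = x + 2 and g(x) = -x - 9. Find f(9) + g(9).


f(9) = 11
g(9) = -18
Sum = -7

-7


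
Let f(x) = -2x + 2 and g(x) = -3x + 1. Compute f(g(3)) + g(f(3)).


f(g(3)) = 18
g(f(3)) = 13
Sum = 31

31


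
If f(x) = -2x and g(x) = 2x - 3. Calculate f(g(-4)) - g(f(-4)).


f(g(-4)) = 22
g(f(-4)) = 13
Difference = 9

9


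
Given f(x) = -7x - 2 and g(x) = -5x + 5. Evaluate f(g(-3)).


g(-3) = 20
f(20) = -142

-142


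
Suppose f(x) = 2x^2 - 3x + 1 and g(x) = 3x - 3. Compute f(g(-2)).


190


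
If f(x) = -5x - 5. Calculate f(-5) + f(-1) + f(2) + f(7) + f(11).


f(-5) = 20
f(-1) = 0
f(2) = -15
f(7) = -40
f(11) = -60
Sum = -95

-95


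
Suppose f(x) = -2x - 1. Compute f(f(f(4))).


f(4) = -9
f(-9) = 17
f(17) = -35

-35


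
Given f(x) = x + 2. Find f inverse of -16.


-18


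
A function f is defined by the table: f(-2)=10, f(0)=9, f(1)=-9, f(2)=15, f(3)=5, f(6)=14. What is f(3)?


5


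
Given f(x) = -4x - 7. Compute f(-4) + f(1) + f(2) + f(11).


f(-4) = 9
f(1) = -11
f(2) = -15
f(11) = -51
Sum = -68

-68


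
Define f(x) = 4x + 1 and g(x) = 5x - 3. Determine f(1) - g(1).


f(1) = 5
g(1) = 2
Difference = 3

3


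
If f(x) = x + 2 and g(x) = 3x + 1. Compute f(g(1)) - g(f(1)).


f(g(1)) = 6
g(f(1)) = 10
Difference = -4

-4


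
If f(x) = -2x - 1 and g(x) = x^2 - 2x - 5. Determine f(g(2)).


g(2) = -5
f(-5) = 9

9


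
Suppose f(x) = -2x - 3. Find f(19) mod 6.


f(19) = -41
-41 mod 6 = 1

1


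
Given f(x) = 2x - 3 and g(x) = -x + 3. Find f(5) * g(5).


-14


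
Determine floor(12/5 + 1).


12/5 = 2.4
2.4 + 1 = 3.4
floor(3.4) = 3

3


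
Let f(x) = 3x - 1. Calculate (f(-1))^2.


f(-1) = -4
(-4)^2 = 16

16


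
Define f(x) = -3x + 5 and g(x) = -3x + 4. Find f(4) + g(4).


f(4) = -7
g(4) = -8
Sum = -15

-15


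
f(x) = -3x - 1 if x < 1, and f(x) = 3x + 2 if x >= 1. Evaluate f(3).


3 satisfies x >= 1
f(3) = 11

11


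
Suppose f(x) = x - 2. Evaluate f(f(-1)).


f(-1) = -3
f(-3) = -5

-5


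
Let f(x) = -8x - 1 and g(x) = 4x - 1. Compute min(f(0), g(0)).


f(0) = -1
g(0) = -1
min = -1

-1


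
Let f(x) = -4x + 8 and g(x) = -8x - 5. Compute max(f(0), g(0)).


8


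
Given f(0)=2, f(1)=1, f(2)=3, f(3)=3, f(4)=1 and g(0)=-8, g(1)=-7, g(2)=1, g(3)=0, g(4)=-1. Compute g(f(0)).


f(0) = 2
g(2) = 1

1


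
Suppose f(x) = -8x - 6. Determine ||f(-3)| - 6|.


f(-3) = 18
|18| = 18
|18 - 6| = 12

12


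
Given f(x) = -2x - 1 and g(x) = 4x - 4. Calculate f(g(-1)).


g(-1) = -8
f(-8) = 15

15


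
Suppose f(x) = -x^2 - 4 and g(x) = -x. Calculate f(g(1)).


g(1) = -1
f(-1) = (-1)*(-1)^2 - 4 = -5

-5


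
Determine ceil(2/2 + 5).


6


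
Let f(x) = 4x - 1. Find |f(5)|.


f(5) = 19
|19| = 19

19


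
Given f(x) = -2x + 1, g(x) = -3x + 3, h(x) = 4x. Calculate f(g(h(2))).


43


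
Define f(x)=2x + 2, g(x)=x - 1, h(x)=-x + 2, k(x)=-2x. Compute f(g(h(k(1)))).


k(1) = -2
h(-2) = 4
g(4) = 3
f(3) = 8

8


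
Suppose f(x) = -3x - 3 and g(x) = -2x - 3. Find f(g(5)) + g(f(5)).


f(g(5)) = 36
g(f(5)) = 33
Sum = 69

69


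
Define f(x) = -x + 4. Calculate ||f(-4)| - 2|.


6


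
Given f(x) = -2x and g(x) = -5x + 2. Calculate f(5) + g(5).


f(5) = -10
g(5) = -23
Sum = -33

-33


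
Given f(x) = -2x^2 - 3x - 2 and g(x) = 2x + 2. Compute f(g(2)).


g(2) = 6
f(6) = (-2)*(6)^2 - 3*(6) - 2 = -92

-92


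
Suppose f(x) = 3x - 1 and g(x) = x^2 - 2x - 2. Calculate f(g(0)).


-7


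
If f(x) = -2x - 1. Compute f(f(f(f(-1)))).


f(-1) = 1
f(1) = -3
f(-3) = 5
f(5) = -11

-11


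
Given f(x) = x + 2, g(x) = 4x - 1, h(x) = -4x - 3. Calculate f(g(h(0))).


h(0) = -3
g(-3) = -13
f(-13) = -11

-11


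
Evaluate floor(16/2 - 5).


16/2 = 8
8 - 5 = 3
floor(3) = 3

3


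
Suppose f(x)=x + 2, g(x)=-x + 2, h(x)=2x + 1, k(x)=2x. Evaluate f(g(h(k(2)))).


k(2) = 4
h(4) = 9
g(9) = -7
f(-7) = -5

-5


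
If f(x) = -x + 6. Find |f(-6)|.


12


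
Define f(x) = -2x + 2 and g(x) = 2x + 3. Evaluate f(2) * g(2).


f(2) = -2
g(2) = 7
Product = -14

-14


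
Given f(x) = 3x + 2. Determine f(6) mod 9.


2


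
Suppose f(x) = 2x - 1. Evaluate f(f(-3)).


f(-3) = -7
f(-7) = -15

-15


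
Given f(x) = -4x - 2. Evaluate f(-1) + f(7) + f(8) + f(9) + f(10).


f(-1) = 2
f(7) = -30
f(8) = -34
f(9) = -38
f(10) = -42
Sum = -142

-142


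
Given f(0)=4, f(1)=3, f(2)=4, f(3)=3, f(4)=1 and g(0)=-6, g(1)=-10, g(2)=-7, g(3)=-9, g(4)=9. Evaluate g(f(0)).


9


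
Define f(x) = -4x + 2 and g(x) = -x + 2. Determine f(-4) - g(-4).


12


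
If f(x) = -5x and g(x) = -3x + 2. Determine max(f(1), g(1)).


-1


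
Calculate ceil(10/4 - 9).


-6


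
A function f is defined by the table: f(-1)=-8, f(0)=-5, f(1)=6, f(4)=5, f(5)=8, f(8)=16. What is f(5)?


8


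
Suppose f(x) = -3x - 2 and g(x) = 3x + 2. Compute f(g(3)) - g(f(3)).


f(g(3)) = -35
g(f(3)) = -31
Difference = -4

-4


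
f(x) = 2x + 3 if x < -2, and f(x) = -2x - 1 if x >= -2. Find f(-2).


-2 satisfies x >= -2
f(-2) = 3

3


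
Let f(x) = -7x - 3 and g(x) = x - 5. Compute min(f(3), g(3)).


f(3) = -24
g(3) = -2
min = -24

-24


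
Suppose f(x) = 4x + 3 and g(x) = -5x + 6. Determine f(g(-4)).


g(-4) = 26
f(26) = 107

107


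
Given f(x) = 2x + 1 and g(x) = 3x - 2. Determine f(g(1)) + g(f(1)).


f(g(1)) = 3
g(f(1)) = 7
Sum = 10

10


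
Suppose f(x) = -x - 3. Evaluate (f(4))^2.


f(4) = -7
(-7)^2 = 49

49


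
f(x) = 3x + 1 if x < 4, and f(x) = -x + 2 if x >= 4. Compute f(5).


5 satisfies x >= 4
f(5) = -3

-3


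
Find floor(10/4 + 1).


10/4 = 2.5
2.5 + 1 = 3.5
floor(3.5) = 3

3


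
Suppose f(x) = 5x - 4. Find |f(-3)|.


f(-3) = -19
|-19| = 19

19


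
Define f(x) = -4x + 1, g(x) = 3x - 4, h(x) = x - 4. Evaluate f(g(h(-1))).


h(-1) = -5
g(-5) = -19
f(-19) = 77

77


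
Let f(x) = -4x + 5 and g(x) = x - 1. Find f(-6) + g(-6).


f(-6) = 29
g(-6) = -7
Sum = 22

22


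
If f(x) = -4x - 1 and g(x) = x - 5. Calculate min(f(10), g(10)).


f(10) = -41
g(10) = 5
min = -41

-41


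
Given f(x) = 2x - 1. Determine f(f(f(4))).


f(4) = 7
f(7) = 13
f(13) = 25

25


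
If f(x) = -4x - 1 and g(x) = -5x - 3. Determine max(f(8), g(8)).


f(8) = -33
g(8) = -43
max = -33

-33


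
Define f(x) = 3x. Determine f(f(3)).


f(3) = 9
f(9) = 27

27


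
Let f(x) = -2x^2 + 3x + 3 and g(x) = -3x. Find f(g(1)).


-24


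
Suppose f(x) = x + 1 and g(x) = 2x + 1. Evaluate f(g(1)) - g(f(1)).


-1


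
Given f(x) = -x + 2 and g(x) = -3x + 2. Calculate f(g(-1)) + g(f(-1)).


f(g(-1)) = -3
g(f(-1)) = -7
Sum = -10

-10


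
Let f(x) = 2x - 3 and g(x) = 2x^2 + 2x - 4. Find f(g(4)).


g(4) = 36
f(36) = 69

69


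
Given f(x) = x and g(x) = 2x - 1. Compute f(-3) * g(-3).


21


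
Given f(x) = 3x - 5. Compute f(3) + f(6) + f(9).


f(3) = 4
f(6) = 13
f(9) = 22
Sum = 39

39


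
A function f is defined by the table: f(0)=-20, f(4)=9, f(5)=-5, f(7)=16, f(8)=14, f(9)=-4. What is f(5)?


Reading from the table at x = 5

-5


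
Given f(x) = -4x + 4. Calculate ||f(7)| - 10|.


14


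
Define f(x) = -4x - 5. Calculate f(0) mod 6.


f(0) = -5
-5 mod 6 = 1

1


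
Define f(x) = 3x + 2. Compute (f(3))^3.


1331


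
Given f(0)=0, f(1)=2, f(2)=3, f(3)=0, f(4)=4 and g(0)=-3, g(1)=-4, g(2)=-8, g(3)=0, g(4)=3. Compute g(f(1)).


f(1) = 2
g(2) = -8

-8


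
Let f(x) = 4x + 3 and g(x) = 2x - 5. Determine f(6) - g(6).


20


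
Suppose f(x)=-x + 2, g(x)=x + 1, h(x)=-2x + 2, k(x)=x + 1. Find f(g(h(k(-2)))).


k(-2) = -1
h(-1) = 4
g(4) = 5
f(5) = -3

-3


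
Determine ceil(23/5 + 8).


23/5 = 4.6
4.6 + 8 = 12.6
ceil(12.6) = 13

13


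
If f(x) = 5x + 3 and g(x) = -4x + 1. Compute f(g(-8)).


168


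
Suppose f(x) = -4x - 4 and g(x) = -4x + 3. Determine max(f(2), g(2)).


-5


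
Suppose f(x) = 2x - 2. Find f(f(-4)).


f(-4) = -10
f(-10) = -22

-22


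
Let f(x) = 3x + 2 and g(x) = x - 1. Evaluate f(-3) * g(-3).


f(-3) = -7
g(-3) = -4
Product = 28

28


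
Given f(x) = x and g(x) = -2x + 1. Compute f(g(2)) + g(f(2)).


-6


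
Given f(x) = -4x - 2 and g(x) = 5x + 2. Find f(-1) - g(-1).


5


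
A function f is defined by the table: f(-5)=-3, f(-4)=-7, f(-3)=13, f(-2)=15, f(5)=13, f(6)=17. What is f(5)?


Reading from the table at x = 5

13


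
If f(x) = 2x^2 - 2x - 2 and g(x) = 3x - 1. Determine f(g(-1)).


g(-1) = -4
f(-4) = 2*(-4)^2 - 2*(-4) - 2 = 38

38


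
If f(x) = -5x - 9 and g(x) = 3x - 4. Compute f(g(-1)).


g(-1) = -7
f(-7) = 26

26


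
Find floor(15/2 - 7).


15/2 = 7.5
7.5 - 7 = 0.5
floor(0.5) = 0

0


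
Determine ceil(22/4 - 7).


22/4 = 5.5
5.5 - 7 = -1.5
ceil(-1.5) = -1

-1


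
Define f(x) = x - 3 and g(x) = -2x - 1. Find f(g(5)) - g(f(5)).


f(g(5)) = -14
g(f(5)) = -5
Difference = -9

-9


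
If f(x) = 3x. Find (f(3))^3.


f(3) = 9
(9)^3 = 729

729


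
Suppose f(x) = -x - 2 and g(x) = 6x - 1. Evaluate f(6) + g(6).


27


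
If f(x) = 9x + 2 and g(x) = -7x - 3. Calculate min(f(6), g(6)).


f(6) = 56
g(6) = -45
min = -45

-45


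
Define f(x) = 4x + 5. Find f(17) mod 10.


3


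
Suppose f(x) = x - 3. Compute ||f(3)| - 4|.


f(3) = 0
|0| = 0
|0 - 4| = 4

4


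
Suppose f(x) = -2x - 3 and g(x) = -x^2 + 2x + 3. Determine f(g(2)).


-9


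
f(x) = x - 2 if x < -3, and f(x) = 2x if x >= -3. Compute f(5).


5 satisfies x >= -3
f(5) = 10

10


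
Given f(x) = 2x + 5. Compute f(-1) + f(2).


f(-1) = 3
f(2) = 9
Sum = 12

12


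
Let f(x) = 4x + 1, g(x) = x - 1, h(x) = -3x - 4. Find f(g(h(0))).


h(0) = -4
g(-4) = -5
f(-5) = -19

-19
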